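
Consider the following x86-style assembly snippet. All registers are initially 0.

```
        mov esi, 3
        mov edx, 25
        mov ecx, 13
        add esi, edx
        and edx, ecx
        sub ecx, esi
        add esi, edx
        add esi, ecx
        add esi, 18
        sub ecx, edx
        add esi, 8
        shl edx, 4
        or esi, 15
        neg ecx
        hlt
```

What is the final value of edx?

esi=3
edx=25
ecx=13
esi=3+25=28
edx=25&13=9
ecx=13-28=-15
esi=28+9=37
esi=37+(-15)=22
esi=22+18=40
ecx=(-15)-9=-24
esi=40+8=48
edx=9<<4=144
esi=48|15=63
ecx=-(-24)=24
halt.

144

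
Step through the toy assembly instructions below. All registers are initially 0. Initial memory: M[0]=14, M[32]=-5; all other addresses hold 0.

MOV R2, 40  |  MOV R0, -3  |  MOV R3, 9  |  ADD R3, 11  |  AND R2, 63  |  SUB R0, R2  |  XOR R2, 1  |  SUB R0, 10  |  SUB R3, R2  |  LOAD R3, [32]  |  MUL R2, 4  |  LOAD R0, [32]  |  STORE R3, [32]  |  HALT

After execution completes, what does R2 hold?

164

after MOV R2, 40: R2=40
after MOV R0, -3: R0=-3
after MOV R3, 9: R3=9
after ADD R3, 11: R3=9+11=20
after AND R2, 63: R2=40&63=40
after SUB R0, R2: R0=(-3)-40=-43
after XOR R2, 1: R2=40^1=41
after SUB R0, 10: R0=(-43)-10=-53
after SUB R3, R2: R3=20-41=-21
after LOAD R3, [32]: R3=M[32]=-5
after MUL R2, 4: R2=41*4=164
after LOAD R0, [32]: R0=M[32]=-5
STORE R3, [32] → M[32]=-5
halt.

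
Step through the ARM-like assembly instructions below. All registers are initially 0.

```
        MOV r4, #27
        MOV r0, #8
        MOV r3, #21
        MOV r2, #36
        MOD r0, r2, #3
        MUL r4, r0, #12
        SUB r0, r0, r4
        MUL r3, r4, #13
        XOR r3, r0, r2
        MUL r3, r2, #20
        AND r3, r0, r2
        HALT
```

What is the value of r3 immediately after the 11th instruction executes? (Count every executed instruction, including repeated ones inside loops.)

0

MOV r4, #27 → r4=27
MOV r0, #8 → r0=8
MOV r3, #21 → r3=21
MOV r2, #36 → r2=36
MOD r0, r2, #3 → r0=36%3=0
MUL r4, r0, #12 → r4=0*12=0
SUB r0, r0, r4 → r0=0-0=0
MUL r3, r4, #13 → r3=0*13=0
XOR r3, r0, r2 → r3=0^36=36
MUL r3, r2, #20 → r3=36*20=720
AND r3, r0, r2 → r3=0&36=0
After step 11: r3 = 0.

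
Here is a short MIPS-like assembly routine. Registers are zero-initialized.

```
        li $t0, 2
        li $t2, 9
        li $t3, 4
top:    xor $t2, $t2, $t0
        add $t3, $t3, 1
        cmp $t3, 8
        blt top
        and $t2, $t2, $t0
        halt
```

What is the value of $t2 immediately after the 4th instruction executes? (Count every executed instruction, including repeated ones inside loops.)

11

after li $t0, 2: $t0=2
after li $t2, 9: $t2=9
after li $t3, 4: $t3=4
after xor $t2, $t2, $t0: $t2=9^2=11
After step 4: $t2 = 11.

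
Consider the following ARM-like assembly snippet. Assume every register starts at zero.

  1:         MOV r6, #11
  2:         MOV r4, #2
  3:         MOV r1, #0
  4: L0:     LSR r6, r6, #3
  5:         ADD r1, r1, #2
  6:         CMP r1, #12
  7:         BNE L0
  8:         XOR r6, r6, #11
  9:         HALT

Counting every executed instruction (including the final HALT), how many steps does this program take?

r6=11
r4=2
r1=0
r6=11>>3=1
r1=0+2=2
CMP r1, #12  (cmp 2,12)
BNE L0: taken
r6=1>>3=0
r1=2+2=4
CMP r1, #12  (cmp 4,12)
BNE L0: taken
r6=0>>3=0
r1=4+2=6
CMP r1, #12  (cmp 6,12)
BNE L0: taken
r6=0>>3=0
r1=6+2=8
CMP r1, #12  (cmp 8,12)
BNE L0: taken
r6=0>>3=0
r1=8+2=10
CMP r1, #12  (cmp 10,12)
BNE L0: taken
r6=0>>3=0
r1=10+2=12
CMP r1, #12  (cmp 12,12)
BNE L0: not taken
r6=0^11=11
halt.
Total executed instructions: 29.

29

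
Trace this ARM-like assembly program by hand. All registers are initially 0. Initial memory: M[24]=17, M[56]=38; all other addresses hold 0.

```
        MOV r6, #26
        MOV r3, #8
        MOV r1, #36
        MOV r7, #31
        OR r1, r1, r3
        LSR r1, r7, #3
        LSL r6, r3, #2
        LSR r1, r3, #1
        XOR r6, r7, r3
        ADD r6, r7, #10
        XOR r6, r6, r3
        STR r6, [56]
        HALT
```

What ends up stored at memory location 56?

33

after MOV r6, #26: r6=26
after MOV r3, #8: r3=8
after MOV r1, #36: r1=36
after MOV r7, #31: r7=31
after OR r1, r1, r3: r1=36|8=44
after LSR r1, r7, #3: r1=31>>3=3
after LSL r6, r3, #2: r6=8<<2=32
after LSR r1, r3, #1: r1=8>>1=4
after XOR r6, r7, r3: r6=31^8=23
after ADD r6, r7, #10: r6=31+10=41
after XOR r6, r6, r3: r6=41^8=33
STR r6, [56] → M[56]=33
halt.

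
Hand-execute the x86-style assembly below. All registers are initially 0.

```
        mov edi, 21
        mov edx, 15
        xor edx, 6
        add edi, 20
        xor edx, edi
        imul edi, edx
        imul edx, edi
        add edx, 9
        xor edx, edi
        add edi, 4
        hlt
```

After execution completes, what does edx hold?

41257

after mov edi, 21: edi=21
after mov edx, 15: edx=15
after xor edx, 6: edx=15^6=9
after add edi, 20: edi=21+20=41
after xor edx, edi: edx=9^41=32
after imul edi, edx: edi=41*32=1312
after imul edx, edi: edx=32*1312=41984
after add edx, 9: edx=41984+9=41993
after xor edx, edi: edx=41993^1312=41257
after add edi, 4: edi=1312+4=1316
halt.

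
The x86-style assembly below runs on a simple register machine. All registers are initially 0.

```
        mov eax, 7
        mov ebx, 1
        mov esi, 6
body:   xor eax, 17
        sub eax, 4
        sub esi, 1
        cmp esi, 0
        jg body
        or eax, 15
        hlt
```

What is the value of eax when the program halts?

mov eax, 7 → eax=7
mov ebx, 1 → ebx=1
mov esi, 6 → esi=6
xor eax, 17 → eax=7^17=22
sub eax, 4 → eax=22-4=18
sub esi, 1 → esi=6-1=5
cmp esi, 0  (cmp 5,0)
jg body: taken
xor eax, 17 → eax=18^17=3
sub eax, 4 → eax=3-4=-1
sub esi, 1 → esi=5-1=4
cmp esi, 0  (cmp 4,0)
jg body: taken
xor eax, 17 → eax=(-1)^17=-18
sub eax, 4 → eax=(-18)-4=-22
sub esi, 1 → esi=4-1=3
cmp esi, 0  (cmp 3,0)
jg body: taken
xor eax, 17 → eax=(-22)^17=-5
sub eax, 4 → eax=(-5)-4=-9
sub esi, 1 → esi=3-1=2
cmp esi, 0  (cmp 2,0)
jg body: taken
xor eax, 17 → eax=(-9)^17=-26
sub eax, 4 → eax=(-26)-4=-30
sub esi, 1 → esi=2-1=1
cmp esi, 0  (cmp 1,0)
jg body: taken
xor eax, 17 → eax=(-30)^17=-13
sub eax, 4 → eax=(-13)-4=-17
sub esi, 1 → esi=1-1=0
cmp esi, 0  (cmp 0,0)
jg body: not taken
or eax, 15 → eax=(-17)|15=-17
halt.

-17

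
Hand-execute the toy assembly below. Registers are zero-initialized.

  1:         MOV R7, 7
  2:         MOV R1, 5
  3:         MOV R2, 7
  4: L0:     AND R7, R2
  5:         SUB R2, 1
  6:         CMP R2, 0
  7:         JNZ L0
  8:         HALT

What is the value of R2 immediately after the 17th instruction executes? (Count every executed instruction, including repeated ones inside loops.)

R7=7
R1=5
R2=7
R7=7&7=7
R2=7-1=6
CMP R2, 0  (cmp 6,0)
JNZ L0: taken
R7=7&6=6
R2=6-1=5
CMP R2, 0  (cmp 5,0)
JNZ L0: taken
R7=6&5=4
R2=5-1=4
CMP R2, 0  (cmp 4,0)
JNZ L0: taken
R7=4&4=4
R2=4-1=3
After step 17: R2 = 3.

3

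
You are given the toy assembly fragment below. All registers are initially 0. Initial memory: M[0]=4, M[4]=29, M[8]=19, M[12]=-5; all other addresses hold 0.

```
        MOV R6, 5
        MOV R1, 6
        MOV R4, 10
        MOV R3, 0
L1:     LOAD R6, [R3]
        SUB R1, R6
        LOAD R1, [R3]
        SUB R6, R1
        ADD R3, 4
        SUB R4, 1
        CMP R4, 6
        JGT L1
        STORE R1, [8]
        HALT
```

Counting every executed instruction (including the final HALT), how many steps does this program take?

after MOV R6, 5: R6=5
after MOV R1, 6: R1=6
after MOV R4, 10: R4=10
after MOV R3, 0: R3=0
after LOAD R6, [R3]: R6=M[0]=4
after SUB R1, R6: R1=6-4=2
after LOAD R1, [R3]: R1=M[0]=4
after SUB R6, R1: R6=4-4=0
after ADD R3, 4: R3=0+4=4
after SUB R4, 1: R4=10-1=9
CMP R4, 6  (cmp 9,6)
JGT L1: taken
after LOAD R6, [R3]: R6=M[4]=29
after SUB R1, R6: R1=4-29=-25
after LOAD R1, [R3]: R1=M[4]=29
after SUB R6, R1: R6=29-29=0
after ADD R3, 4: R3=4+4=8
after SUB R4, 1: R4=9-1=8
CMP R4, 6  (cmp 8,6)
JGT L1: taken
after LOAD R6, [R3]: R6=M[8]=19
after SUB R1, R6: R1=29-19=10
after LOAD R1, [R3]: R1=M[8]=19
after SUB R6, R1: R6=19-19=0
after ADD R3, 4: R3=8+4=12
after SUB R4, 1: R4=8-1=7
CMP R4, 6  (cmp 7,6)
JGT L1: taken
after LOAD R6, [R3]: R6=M[12]=-5
after SUB R1, R6: R1=19-(-5)=24
after LOAD R1, [R3]: R1=M[12]=-5
after SUB R6, R1: R6=(-5)-(-5)=0
after ADD R3, 4: R3=12+4=16
after SUB R4, 1: R4=7-1=6
CMP R4, 6  (cmp 6,6)
JGT L1: not taken
STORE R1, [8] → M[8]=-5
halt.
Total executed instructions: 38.

38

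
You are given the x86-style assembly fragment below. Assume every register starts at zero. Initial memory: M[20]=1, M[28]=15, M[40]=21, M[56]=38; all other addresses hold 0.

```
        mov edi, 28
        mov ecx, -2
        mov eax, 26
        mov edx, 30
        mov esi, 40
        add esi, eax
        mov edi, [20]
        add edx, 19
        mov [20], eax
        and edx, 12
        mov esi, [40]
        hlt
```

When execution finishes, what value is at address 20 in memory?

26

edi=28
ecx=-2
eax=26
edx=30
esi=40
esi=40+26=66
edi=M[20]=1
edx=30+19=49
mov [20], eax → M[20]=26
edx=49&12=0
esi=M[40]=21
halt.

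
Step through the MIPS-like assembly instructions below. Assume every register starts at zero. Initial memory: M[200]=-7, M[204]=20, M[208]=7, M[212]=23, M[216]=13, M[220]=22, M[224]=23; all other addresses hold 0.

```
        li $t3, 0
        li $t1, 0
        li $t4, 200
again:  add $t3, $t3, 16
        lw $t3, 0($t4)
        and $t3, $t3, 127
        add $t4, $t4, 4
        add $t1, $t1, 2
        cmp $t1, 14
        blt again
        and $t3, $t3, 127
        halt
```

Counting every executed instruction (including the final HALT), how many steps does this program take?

54

li $t3, 0 → $t3=0
li $t1, 0 → $t1=0
li $t4, 200 → $t4=200
add $t3, $t3, 16 → $t3=0+16=16
lw $t3, 0($t4) → $t3=M[200]=-7
and $t3, $t3, 127 → $t3=(-7)&127=121
add $t4, $t4, 4 → $t4=200+4=204
add $t1, $t1, 2 → $t1=0+2=2
cmp $t1, 14  (cmp 2,14)
blt again: taken
add $t3, $t3, 16 → $t3=121+16=137
lw $t3, 0($t4) → $t3=M[204]=20
and $t3, $t3, 127 → $t3=20&127=20
add $t4, $t4, 4 → $t4=204+4=208
add $t1, $t1, 2 → $t1=2+2=4
cmp $t1, 14  (cmp 4,14)
blt again: taken
add $t3, $t3, 16 → $t3=20+16=36
lw $t3, 0($t4) → $t3=M[208]=7
and $t3, $t3, 127 → $t3=7&127=7
add $t4, $t4, 4 → $t4=208+4=212
add $t1, $t1, 2 → $t1=4+2=6
cmp $t1, 14  (cmp 6,14)
blt again: taken
add $t3, $t3, 16 → $t3=7+16=23
lw $t3, 0($t4) → $t3=M[212]=23
and $t3, $t3, 127 → $t3=23&127=23
add $t4, $t4, 4 → $t4=212+4=216
add $t1, $t1, 2 → $t1=6+2=8
cmp $t1, 14  (cmp 8,14)
blt again: taken
add $t3, $t3, 16 → $t3=23+16=39
lw $t3, 0($t4) → $t3=M[216]=13
and $t3, $t3, 127 → $t3=13&127=13
add $t4, $t4, 4 → $t4=216+4=220
add $t1, $t1, 2 → $t1=8+2=10
cmp $t1, 14  (cmp 10,14)
blt again: taken
add $t3, $t3, 16 → $t3=13+16=29
lw $t3, 0($t4) → $t3=M[220]=22
and $t3, $t3, 127 → $t3=22&127=22
add $t4, $t4, 4 → $t4=220+4=224
add $t1, $t1, 2 → $t1=10+2=12
cmp $t1, 14  (cmp 12,14)
blt again: taken
add $t3, $t3, 16 → $t3=22+16=38
lw $t3, 0($t4) → $t3=M[224]=23
and $t3, $t3, 127 → $t3=23&127=23
add $t4, $t4, 4 → $t4=224+4=228
add $t1, $t1, 2 → $t1=12+2=14
cmp $t1, 14  (cmp 14,14)
blt again: not taken
and $t3, $t3, 127 → $t3=23&127=23
halt.
Total executed instructions: 54.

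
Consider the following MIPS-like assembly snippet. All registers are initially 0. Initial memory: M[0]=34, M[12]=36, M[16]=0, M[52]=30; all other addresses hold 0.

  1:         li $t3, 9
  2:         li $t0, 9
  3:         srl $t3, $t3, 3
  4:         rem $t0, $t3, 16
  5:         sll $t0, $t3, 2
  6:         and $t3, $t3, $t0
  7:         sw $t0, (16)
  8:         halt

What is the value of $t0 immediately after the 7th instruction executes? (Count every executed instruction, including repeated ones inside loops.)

4

li $t3, 9 → $t3=9
li $t0, 9 → $t0=9
srl $t3, $t3, 3 → $t3=9>>3=1
rem $t0, $t3, 16 → $t0=1%16=1
sll $t0, $t3, 2 → $t0=1<<2=4
and $t3, $t3, $t0 → $t3=1&4=0
sw $t0, (16) → M[16]=4
After step 7: $t0 = 4.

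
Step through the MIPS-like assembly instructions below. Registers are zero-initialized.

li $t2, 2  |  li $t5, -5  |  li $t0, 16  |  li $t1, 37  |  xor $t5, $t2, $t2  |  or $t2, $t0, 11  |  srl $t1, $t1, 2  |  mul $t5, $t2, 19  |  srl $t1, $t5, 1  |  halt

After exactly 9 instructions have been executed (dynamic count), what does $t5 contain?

513

after li $t2, 2: $t2=2
after li $t5, -5: $t5=-5
after li $t0, 16: $t0=16
after li $t1, 37: $t1=37
after xor $t5, $t2, $t2: $t5=2^2=0
after or $t2, $t0, 11: $t2=16|11=27
after srl $t1, $t1, 2: $t1=37>>2=9
after mul $t5, $t2, 19: $t5=27*19=513
after srl $t1, $t5, 1: $t1=513>>1=256
After step 9: $t5 = 513.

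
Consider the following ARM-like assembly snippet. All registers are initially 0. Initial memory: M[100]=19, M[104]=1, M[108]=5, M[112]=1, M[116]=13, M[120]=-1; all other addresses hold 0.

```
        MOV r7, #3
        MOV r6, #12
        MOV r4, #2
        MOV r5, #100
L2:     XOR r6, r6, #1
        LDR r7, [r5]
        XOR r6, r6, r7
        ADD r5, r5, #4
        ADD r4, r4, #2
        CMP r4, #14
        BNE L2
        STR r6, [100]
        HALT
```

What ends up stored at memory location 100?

r7=3
r6=12
r4=2
r5=100
r6=12^1=13
r7=M[100]=19
r6=13^19=30
r5=100+4=104
r4=2+2=4
CMP r4, #14  (cmp 4,14)
BNE L2: taken
r6=30^1=31
r7=M[104]=1
r6=31^1=30
r5=104+4=108
r4=4+2=6
CMP r4, #14  (cmp 6,14)
BNE L2: taken
r6=30^1=31
r7=M[108]=5
r6=31^5=26
r5=108+4=112
r4=6+2=8
CMP r4, #14  (cmp 8,14)
BNE L2: taken
r6=26^1=27
r7=M[112]=1
r6=27^1=26
r5=112+4=116
r4=8+2=10
CMP r4, #14  (cmp 10,14)
BNE L2: taken
r6=26^1=27
r7=M[116]=13
r6=27^13=22
r5=116+4=120
r4=10+2=12
CMP r4, #14  (cmp 12,14)
BNE L2: taken
r6=22^1=23
r7=M[120]=-1
r6=23^(-1)=-24
r5=120+4=124
r4=12+2=14
CMP r4, #14  (cmp 14,14)
BNE L2: not taken
STR r6, [100] → M[100]=-24
halt.

-24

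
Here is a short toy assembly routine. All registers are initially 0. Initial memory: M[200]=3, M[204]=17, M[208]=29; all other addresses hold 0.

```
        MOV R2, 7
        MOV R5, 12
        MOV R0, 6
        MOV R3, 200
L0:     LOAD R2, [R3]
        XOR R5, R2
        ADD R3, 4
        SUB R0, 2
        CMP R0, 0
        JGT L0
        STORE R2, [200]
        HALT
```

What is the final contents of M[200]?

MOV R2, 7 → R2=7
MOV R5, 12 → R5=12
MOV R0, 6 → R0=6
MOV R3, 200 → R3=200
LOAD R2, [R3] → R2=M[200]=3
XOR R5, R2 → R5=12^3=15
ADD R3, 4 → R3=200+4=204
SUB R0, 2 → R0=6-2=4
CMP R0, 0  (cmp 4,0)
JGT L0: taken
LOAD R2, [R3] → R2=M[204]=17
XOR R5, R2 → R5=15^17=30
ADD R3, 4 → R3=204+4=208
SUB R0, 2 → R0=4-2=2
CMP R0, 0  (cmp 2,0)
JGT L0: taken
LOAD R2, [R3] → R2=M[208]=29
XOR R5, R2 → R5=30^29=3
ADD R3, 4 → R3=208+4=212
SUB R0, 2 → R0=2-2=0
CMP R0, 0  (cmp 0,0)
JGT L0: not taken
STORE R2, [200] → M[200]=29
halt.

29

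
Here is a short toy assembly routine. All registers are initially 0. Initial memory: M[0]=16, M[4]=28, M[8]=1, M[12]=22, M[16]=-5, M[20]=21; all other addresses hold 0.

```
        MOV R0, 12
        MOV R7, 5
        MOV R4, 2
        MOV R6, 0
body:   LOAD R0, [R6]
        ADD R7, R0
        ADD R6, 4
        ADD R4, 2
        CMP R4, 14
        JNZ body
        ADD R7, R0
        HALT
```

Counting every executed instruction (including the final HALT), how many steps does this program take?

42

MOV R0, 12 → R0=12
MOV R7, 5 → R7=5
MOV R4, 2 → R4=2
MOV R6, 0 → R6=0
LOAD R0, [R6] → R0=M[0]=16
ADD R7, R0 → R7=5+16=21
ADD R6, 4 → R6=0+4=4
ADD R4, 2 → R4=2+2=4
CMP R4, 14  (cmp 4,14)
JNZ body: taken
LOAD R0, [R6] → R0=M[4]=28
ADD R7, R0 → R7=21+28=49
ADD R6, 4 → R6=4+4=8
ADD R4, 2 → R4=4+2=6
CMP R4, 14  (cmp 6,14)
JNZ body: taken
LOAD R0, [R6] → R0=M[8]=1
ADD R7, R0 → R7=49+1=50
ADD R6, 4 → R6=8+4=12
ADD R4, 2 → R4=6+2=8
CMP R4, 14  (cmp 8,14)
JNZ body: taken
LOAD R0, [R6] → R0=M[12]=22
ADD R7, R0 → R7=50+22=72
ADD R6, 4 → R6=12+4=16
ADD R4, 2 → R4=8+2=10
CMP R4, 14  (cmp 10,14)
JNZ body: taken
LOAD R0, [R6] → R0=M[16]=-5
ADD R7, R0 → R7=72+(-5)=67
ADD R6, 4 → R6=16+4=20
ADD R4, 2 → R4=10+2=12
CMP R4, 14  (cmp 12,14)
JNZ body: taken
LOAD R0, [R6] → R0=M[20]=21
ADD R7, R0 → R7=67+21=88
ADD R6, 4 → R6=20+4=24
ADD R4, 2 → R4=12+2=14
CMP R4, 14  (cmp 14,14)
JNZ body: not taken
ADD R7, R0 → R7=88+21=109
halt.
Total executed instructions: 42.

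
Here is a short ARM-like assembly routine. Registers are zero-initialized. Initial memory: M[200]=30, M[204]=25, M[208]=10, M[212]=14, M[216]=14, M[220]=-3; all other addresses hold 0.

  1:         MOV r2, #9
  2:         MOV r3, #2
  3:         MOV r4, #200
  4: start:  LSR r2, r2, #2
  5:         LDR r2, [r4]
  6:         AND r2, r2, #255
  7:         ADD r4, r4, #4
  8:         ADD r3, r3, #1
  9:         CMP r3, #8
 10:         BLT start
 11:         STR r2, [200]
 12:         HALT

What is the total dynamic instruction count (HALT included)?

47

r2=9
r3=2
r4=200
r2=9>>2=2
r2=M[200]=30
r2=30&255=30
r4=200+4=204
r3=2+1=3
CMP r3, #8  (cmp 3,8)
BLT start: taken
r2=30>>2=7
r2=M[204]=25
r2=25&255=25
r4=204+4=208
r3=3+1=4
CMP r3, #8  (cmp 4,8)
BLT start: taken
r2=25>>2=6
r2=M[208]=10
r2=10&255=10
r4=208+4=212
r3=4+1=5
CMP r3, #8  (cmp 5,8)
BLT start: taken
r2=10>>2=2
r2=M[212]=14
r2=14&255=14
r4=212+4=216
r3=5+1=6
CMP r3, #8  (cmp 6,8)
BLT start: taken
r2=14>>2=3
r2=M[216]=14
r2=14&255=14
r4=216+4=220
r3=6+1=7
CMP r3, #8  (cmp 7,8)
BLT start: taken
r2=14>>2=3
r2=M[220]=-3
r2=(-3)&255=253
r4=220+4=224
r3=7+1=8
CMP r3, #8  (cmp 8,8)
BLT start: not taken
STR r2, [200] → M[200]=253
halt.
Total executed instructions: 47.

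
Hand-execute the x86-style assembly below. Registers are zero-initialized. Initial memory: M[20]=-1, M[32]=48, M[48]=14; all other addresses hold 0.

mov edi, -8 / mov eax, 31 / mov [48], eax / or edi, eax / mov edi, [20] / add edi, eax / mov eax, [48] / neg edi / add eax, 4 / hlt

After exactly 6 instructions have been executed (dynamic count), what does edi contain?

after mov edi, -8: edi=-8
after mov eax, 31: eax=31
mov [48], eax → M[48]=31
after or edi, eax: edi=(-8)|31=-1
after mov edi, [20]: edi=M[20]=-1
after add edi, eax: edi=(-1)+31=30
After step 6: edi = 30.

30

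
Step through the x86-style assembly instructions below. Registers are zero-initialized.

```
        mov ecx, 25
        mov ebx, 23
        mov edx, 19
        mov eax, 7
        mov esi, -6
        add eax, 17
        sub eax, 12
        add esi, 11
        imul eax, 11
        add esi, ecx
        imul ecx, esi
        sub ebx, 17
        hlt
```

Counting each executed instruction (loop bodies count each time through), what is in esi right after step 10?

after mov ecx, 25: ecx=25
after mov ebx, 23: ebx=23
after mov edx, 19: edx=19
after mov eax, 7: eax=7
after mov esi, -6: esi=-6
after add eax, 17: eax=7+17=24
after sub eax, 12: eax=24-12=12
after add esi, 11: esi=(-6)+11=5
after imul eax, 11: eax=12*11=132
after add esi, ecx: esi=5+25=30
After step 10: esi = 30.

30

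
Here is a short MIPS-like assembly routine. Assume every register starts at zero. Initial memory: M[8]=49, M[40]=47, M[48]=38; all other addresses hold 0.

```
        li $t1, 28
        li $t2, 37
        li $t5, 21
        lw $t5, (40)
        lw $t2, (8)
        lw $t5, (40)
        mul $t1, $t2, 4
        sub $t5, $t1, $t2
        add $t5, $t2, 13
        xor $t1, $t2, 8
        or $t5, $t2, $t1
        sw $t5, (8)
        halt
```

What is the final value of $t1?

after li $t1, 28: $t1=28
after li $t2, 37: $t2=37
after li $t5, 21: $t5=21
after lw $t5, (40): $t5=M[40]=47
after lw $t2, (8): $t2=M[8]=49
after lw $t5, (40): $t5=M[40]=47
after mul $t1, $t2, 4: $t1=49*4=196
after sub $t5, $t1, $t2: $t5=196-49=147
after add $t5, $t2, 13: $t5=49+13=62
after xor $t1, $t2, 8: $t1=49^8=57
after or $t5, $t2, $t1: $t5=49|57=57
sw $t5, (8) → M[8]=57
halt.

57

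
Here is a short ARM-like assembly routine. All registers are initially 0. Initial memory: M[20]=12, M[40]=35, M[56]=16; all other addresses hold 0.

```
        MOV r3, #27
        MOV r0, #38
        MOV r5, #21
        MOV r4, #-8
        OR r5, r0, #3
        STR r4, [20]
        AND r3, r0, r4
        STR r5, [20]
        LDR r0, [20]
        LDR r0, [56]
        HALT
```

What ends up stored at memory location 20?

39

r3=27
r0=38
r5=21
r4=-8
r5=38|3=39
STR r4, [20] → M[20]=-8
r3=38&(-8)=32
STR r5, [20] → M[20]=39
r0=M[20]=39
r0=M[56]=16
halt.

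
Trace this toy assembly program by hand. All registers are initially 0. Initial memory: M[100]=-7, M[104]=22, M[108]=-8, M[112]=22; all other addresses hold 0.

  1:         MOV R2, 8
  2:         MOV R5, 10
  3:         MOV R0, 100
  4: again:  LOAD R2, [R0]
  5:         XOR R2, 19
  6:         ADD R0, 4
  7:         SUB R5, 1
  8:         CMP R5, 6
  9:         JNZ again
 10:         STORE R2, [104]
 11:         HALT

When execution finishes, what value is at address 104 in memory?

5

after MOV R2, 8: R2=8
after MOV R5, 10: R5=10
after MOV R0, 100: R0=100
after LOAD R2, [R0]: R2=M[100]=-7
after XOR R2, 19: R2=(-7)^19=-22
after ADD R0, 4: R0=100+4=104
after SUB R5, 1: R5=10-1=9
CMP R5, 6  (cmp 9,6)
JNZ again: taken
after LOAD R2, [R0]: R2=M[104]=22
after XOR R2, 19: R2=22^19=5
after ADD R0, 4: R0=104+4=108
after SUB R5, 1: R5=9-1=8
CMP R5, 6  (cmp 8,6)
JNZ again: taken
after LOAD R2, [R0]: R2=M[108]=-8
after XOR R2, 19: R2=(-8)^19=-21
after ADD R0, 4: R0=108+4=112
after SUB R5, 1: R5=8-1=7
CMP R5, 6  (cmp 7,6)
JNZ again: taken
after LOAD R2, [R0]: R2=M[112]=22
after XOR R2, 19: R2=22^19=5
after ADD R0, 4: R0=112+4=116
after SUB R5, 1: R5=7-1=6
CMP R5, 6  (cmp 6,6)
JNZ again: not taken
STORE R2, [104] → M[104]=5
halt.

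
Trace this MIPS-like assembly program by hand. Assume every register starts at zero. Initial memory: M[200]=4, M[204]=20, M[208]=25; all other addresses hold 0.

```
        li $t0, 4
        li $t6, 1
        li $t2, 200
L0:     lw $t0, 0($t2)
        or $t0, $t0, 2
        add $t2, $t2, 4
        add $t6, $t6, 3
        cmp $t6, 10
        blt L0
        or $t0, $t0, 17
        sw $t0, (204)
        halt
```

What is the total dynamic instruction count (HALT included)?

after li $t0, 4: $t0=4
after li $t6, 1: $t6=1
after li $t2, 200: $t2=200
after lw $t0, 0($t2): $t0=M[200]=4
after or $t0, $t0, 2: $t0=4|2=6
after add $t2, $t2, 4: $t2=200+4=204
after add $t6, $t6, 3: $t6=1+3=4
cmp $t6, 10  (cmp 4,10)
blt L0: taken
after lw $t0, 0($t2): $t0=M[204]=20
after or $t0, $t0, 2: $t0=20|2=22
after add $t2, $t2, 4: $t2=204+4=208
after add $t6, $t6, 3: $t6=4+3=7
cmp $t6, 10  (cmp 7,10)
blt L0: taken
after lw $t0, 0($t2): $t0=M[208]=25
after or $t0, $t0, 2: $t0=25|2=27
after add $t2, $t2, 4: $t2=208+4=212
after add $t6, $t6, 3: $t6=7+3=10
cmp $t6, 10  (cmp 10,10)
blt L0: not taken
after or $t0, $t0, 17: $t0=27|17=27
sw $t0, (204) → M[204]=27
halt.
Total executed instructions: 24.

24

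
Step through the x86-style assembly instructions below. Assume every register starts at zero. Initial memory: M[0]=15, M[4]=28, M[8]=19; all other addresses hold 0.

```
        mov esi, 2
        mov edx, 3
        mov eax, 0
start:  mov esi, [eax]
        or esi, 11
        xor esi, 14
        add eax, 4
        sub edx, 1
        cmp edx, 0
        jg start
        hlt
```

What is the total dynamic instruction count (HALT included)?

25

after mov esi, 2: esi=2
after mov edx, 3: edx=3
after mov eax, 0: eax=0
after mov esi, [eax]: esi=M[0]=15
after or esi, 11: esi=15|11=15
after xor esi, 14: esi=15^14=1
after add eax, 4: eax=0+4=4
after sub edx, 1: edx=3-1=2
cmp edx, 0  (cmp 2,0)
jg start: taken
after mov esi, [eax]: esi=M[4]=28
after or esi, 11: esi=28|11=31
after xor esi, 14: esi=31^14=17
after add eax, 4: eax=4+4=8
after sub edx, 1: edx=2-1=1
cmp edx, 0  (cmp 1,0)
jg start: taken
after mov esi, [eax]: esi=M[8]=19
after or esi, 11: esi=19|11=27
after xor esi, 14: esi=27^14=21
after add eax, 4: eax=8+4=12
after sub edx, 1: edx=1-1=0
cmp edx, 0  (cmp 0,0)
jg start: not taken
halt.
Total executed instructions: 25.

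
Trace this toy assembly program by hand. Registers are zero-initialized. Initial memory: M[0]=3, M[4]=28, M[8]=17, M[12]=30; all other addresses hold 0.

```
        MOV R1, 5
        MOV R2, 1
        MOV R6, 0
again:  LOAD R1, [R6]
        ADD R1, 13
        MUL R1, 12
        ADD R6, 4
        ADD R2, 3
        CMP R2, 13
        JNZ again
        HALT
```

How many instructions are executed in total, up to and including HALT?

32

MOV R1, 5 → R1=5
MOV R2, 1 → R2=1
MOV R6, 0 → R6=0
LOAD R1, [R6] → R1=M[0]=3
ADD R1, 13 → R1=3+13=16
MUL R1, 12 → R1=16*12=192
ADD R6, 4 → R6=0+4=4
ADD R2, 3 → R2=1+3=4
CMP R2, 13  (cmp 4,13)
JNZ again: taken
LOAD R1, [R6] → R1=M[4]=28
ADD R1, 13 → R1=28+13=41
MUL R1, 12 → R1=41*12=492
ADD R6, 4 → R6=4+4=8
ADD R2, 3 → R2=4+3=7
CMP R2, 13  (cmp 7,13)
JNZ again: taken
LOAD R1, [R6] → R1=M[8]=17
ADD R1, 13 → R1=17+13=30
MUL R1, 12 → R1=30*12=360
ADD R6, 4 → R6=8+4=12
ADD R2, 3 → R2=7+3=10
CMP R2, 13  (cmp 10,13)
JNZ again: taken
LOAD R1, [R6] → R1=M[12]=30
ADD R1, 13 → R1=30+13=43
MUL R1, 12 → R1=43*12=516
ADD R6, 4 → R6=12+4=16
ADD R2, 3 → R2=10+3=13
CMP R2, 13  (cmp 13,13)
JNZ again: not taken
halt.
Total executed instructions: 32.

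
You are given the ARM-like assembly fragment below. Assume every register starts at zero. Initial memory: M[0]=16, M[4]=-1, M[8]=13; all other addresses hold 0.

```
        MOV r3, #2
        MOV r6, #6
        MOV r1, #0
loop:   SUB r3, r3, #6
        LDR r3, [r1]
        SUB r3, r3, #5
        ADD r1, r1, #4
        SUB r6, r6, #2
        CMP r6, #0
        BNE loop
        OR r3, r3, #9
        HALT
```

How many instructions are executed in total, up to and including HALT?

26

after MOV r3, #2: r3=2
after MOV r6, #6: r6=6
after MOV r1, #0: r1=0
after SUB r3, r3, #6: r3=2-6=-4
after LDR r3, [r1]: r3=M[0]=16
after SUB r3, r3, #5: r3=16-5=11
after ADD r1, r1, #4: r1=0+4=4
after SUB r6, r6, #2: r6=6-2=4
CMP r6, #0  (cmp 4,0)
BNE loop: taken
after SUB r3, r3, #6: r3=11-6=5
after LDR r3, [r1]: r3=M[4]=-1
after SUB r3, r3, #5: r3=(-1)-5=-6
after ADD r1, r1, #4: r1=4+4=8
after SUB r6, r6, #2: r6=4-2=2
CMP r6, #0  (cmp 2,0)
BNE loop: taken
after SUB r3, r3, #6: r3=(-6)-6=-12
after LDR r3, [r1]: r3=M[8]=13
after SUB r3, r3, #5: r3=13-5=8
after ADD r1, r1, #4: r1=8+4=12
after SUB r6, r6, #2: r6=2-2=0
CMP r6, #0  (cmp 0,0)
BNE loop: not taken
after OR r3, r3, #9: r3=8|9=9
halt.
Total executed instructions: 26.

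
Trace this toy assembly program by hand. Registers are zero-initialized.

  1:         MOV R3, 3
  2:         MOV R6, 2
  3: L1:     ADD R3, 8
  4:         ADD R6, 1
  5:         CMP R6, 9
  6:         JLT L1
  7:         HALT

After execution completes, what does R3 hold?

R3=3
R6=2
R3=3+8=11
R6=2+1=3
CMP R6, 9  (cmp 3,9)
JLT L1: taken
R3=11+8=19
R6=3+1=4
CMP R6, 9  (cmp 4,9)
JLT L1: taken
R3=19+8=27
R6=4+1=5
CMP R6, 9  (cmp 5,9)
JLT L1: taken
R3=27+8=35
R6=5+1=6
CMP R6, 9  (cmp 6,9)
JLT L1: taken
R3=35+8=43
R6=6+1=7
CMP R6, 9  (cmp 7,9)
JLT L1: taken
R3=43+8=51
R6=7+1=8
CMP R6, 9  (cmp 8,9)
JLT L1: taken
R3=51+8=59
R6=8+1=9
CMP R6, 9  (cmp 9,9)
JLT L1: not taken
halt.

59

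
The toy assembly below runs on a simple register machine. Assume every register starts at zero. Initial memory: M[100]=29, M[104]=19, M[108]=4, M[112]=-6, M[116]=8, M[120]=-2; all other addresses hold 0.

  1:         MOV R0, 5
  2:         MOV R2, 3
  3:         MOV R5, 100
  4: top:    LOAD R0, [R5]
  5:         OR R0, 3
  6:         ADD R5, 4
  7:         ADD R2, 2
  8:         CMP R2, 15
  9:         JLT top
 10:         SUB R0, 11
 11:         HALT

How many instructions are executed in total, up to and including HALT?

R0=5
R2=3
R5=100
R0=M[100]=29
R0=29|3=31
R5=100+4=104
R2=3+2=5
CMP R2, 15  (cmp 5,15)
JLT top: taken
R0=M[104]=19
R0=19|3=19
R5=104+4=108
R2=5+2=7
CMP R2, 15  (cmp 7,15)
JLT top: taken
R0=M[108]=4
R0=4|3=7
R5=108+4=112
R2=7+2=9
CMP R2, 15  (cmp 9,15)
JLT top: taken
R0=M[112]=-6
R0=(-6)|3=-5
R5=112+4=116
R2=9+2=11
CMP R2, 15  (cmp 11,15)
JLT top: taken
R0=M[116]=8
R0=8|3=11
R5=116+4=120
R2=11+2=13
CMP R2, 15  (cmp 13,15)
JLT top: taken
R0=M[120]=-2
R0=(-2)|3=-1
R5=120+4=124
R2=13+2=15
CMP R2, 15  (cmp 15,15)
JLT top: not taken
R0=(-1)-11=-12
halt.
Total executed instructions: 41.

41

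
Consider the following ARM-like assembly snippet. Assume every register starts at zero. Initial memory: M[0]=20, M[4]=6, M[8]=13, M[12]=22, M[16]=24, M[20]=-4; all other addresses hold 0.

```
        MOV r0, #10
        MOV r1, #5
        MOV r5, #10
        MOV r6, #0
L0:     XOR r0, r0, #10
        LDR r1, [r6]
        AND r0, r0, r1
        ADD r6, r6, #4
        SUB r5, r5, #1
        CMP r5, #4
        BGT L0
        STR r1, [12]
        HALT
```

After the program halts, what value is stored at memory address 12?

-4

after MOV r0, #10: r0=10
after MOV r1, #5: r1=5
after MOV r5, #10: r5=10
after MOV r6, #0: r6=0
after XOR r0, r0, #10: r0=10^10=0
after LDR r1, [r6]: r1=M[0]=20
after AND r0, r0, r1: r0=0&20=0
after ADD r6, r6, #4: r6=0+4=4
after SUB r5, r5, #1: r5=10-1=9
CMP r5, #4  (cmp 9,4)
BGT L0: taken
after XOR r0, r0, #10: r0=0^10=10
after LDR r1, [r6]: r1=M[4]=6
after AND r0, r0, r1: r0=10&6=2
after ADD r6, r6, #4: r6=4+4=8
after SUB r5, r5, #1: r5=9-1=8
CMP r5, #4  (cmp 8,4)
BGT L0: taken
after XOR r0, r0, #10: r0=2^10=8
after LDR r1, [r6]: r1=M[8]=13
after AND r0, r0, r1: r0=8&13=8
after ADD r6, r6, #4: r6=8+4=12
after SUB r5, r5, #1: r5=8-1=7
CMP r5, #4  (cmp 7,4)
BGT L0: taken
after XOR r0, r0, #10: r0=8^10=2
after LDR r1, [r6]: r1=M[12]=22
after AND r0, r0, r1: r0=2&22=2
after ADD r6, r6, #4: r6=12+4=16
after SUB r5, r5, #1: r5=7-1=6
CMP r5, #4  (cmp 6,4)
BGT L0: taken
after XOR r0, r0, #10: r0=2^10=8
after LDR r1, [r6]: r1=M[16]=24
after AND r0, r0, r1: r0=8&24=8
after ADD r6, r6, #4: r6=16+4=20
after SUB r5, r5, #1: r5=6-1=5
CMP r5, #4  (cmp 5,4)
BGT L0: taken
after XOR r0, r0, #10: r0=8^10=2
after LDR r1, [r6]: r1=M[20]=-4
after AND r0, r0, r1: r0=2&(-4)=0
after ADD r6, r6, #4: r6=20+4=24
after SUB r5, r5, #1: r5=5-1=4
CMP r5, #4  (cmp 4,4)
BGT L0: not taken
STR r1, [12] → M[12]=-4
halt.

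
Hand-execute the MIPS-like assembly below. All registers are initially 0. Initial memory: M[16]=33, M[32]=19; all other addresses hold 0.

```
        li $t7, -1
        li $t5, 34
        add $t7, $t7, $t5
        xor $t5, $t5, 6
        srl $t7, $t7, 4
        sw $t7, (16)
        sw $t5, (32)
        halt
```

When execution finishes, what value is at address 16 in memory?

after li $t7, -1: $t7=-1
after li $t5, 34: $t5=34
after add $t7, $t7, $t5: $t7=(-1)+34=33
after xor $t5, $t5, 6: $t5=34^6=36
after srl $t7, $t7, 4: $t7=33>>4=2
sw $t7, (16) → M[16]=2
sw $t5, (32) → M[32]=36
halt.

2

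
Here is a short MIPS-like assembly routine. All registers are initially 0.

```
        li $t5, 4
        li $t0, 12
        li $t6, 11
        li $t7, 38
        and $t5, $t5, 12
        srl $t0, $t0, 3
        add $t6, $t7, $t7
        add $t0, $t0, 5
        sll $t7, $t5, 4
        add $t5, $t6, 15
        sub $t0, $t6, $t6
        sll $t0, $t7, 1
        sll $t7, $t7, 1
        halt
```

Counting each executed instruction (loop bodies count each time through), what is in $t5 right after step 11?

$t5=4
$t0=12
$t6=11
$t7=38
$t5=4&12=4
$t0=12>>3=1
$t6=38+38=76
$t0=1+5=6
$t7=4<<4=64
$t5=76+15=91
$t0=76-76=0
After step 11: $t5 = 91.

91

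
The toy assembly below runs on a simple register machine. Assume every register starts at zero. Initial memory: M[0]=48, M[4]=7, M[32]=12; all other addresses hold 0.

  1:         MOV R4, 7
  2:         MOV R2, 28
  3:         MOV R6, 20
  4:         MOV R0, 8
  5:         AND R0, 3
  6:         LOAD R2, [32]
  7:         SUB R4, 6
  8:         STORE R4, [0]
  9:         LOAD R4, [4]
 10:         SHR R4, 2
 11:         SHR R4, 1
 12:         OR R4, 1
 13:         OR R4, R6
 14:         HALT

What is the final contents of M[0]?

1

MOV R4, 7 → R4=7
MOV R2, 28 → R2=28
MOV R6, 20 → R6=20
MOV R0, 8 → R0=8
AND R0, 3 → R0=8&3=0
LOAD R2, [32] → R2=M[32]=12
SUB R4, 6 → R4=7-6=1
STORE R4, [0] → M[0]=1
LOAD R4, [4] → R4=M[4]=7
SHR R4, 2 → R4=7>>2=1
SHR R4, 1 → R4=1>>1=0
OR R4, 1 → R4=0|1=1
OR R4, R6 → R4=1|20=21
halt.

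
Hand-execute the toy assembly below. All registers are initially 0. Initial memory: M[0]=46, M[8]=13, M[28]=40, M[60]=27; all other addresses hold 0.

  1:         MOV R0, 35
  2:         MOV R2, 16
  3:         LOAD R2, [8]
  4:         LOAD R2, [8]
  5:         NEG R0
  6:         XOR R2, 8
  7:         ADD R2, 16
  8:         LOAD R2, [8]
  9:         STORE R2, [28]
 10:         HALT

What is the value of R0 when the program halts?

R0=35
R2=16
R2=M[8]=13
R2=M[8]=13
R0=-(35)=-35
R2=13^8=5
R2=5+16=21
R2=M[8]=13
STORE R2, [28] → M[28]=13
halt.

-35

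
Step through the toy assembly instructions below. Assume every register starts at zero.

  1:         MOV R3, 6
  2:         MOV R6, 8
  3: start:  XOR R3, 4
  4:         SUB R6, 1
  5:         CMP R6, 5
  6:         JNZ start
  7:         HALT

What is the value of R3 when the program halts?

MOV R3, 6 → R3=6
MOV R6, 8 → R6=8
XOR R3, 4 → R3=6^4=2
SUB R6, 1 → R6=8-1=7
CMP R6, 5  (cmp 7,5)
JNZ start: taken
XOR R3, 4 → R3=2^4=6
SUB R6, 1 → R6=7-1=6
CMP R6, 5  (cmp 6,5)
JNZ start: taken
XOR R3, 4 → R3=6^4=2
SUB R6, 1 → R6=6-1=5
CMP R6, 5  (cmp 5,5)
JNZ start: not taken
halt.

2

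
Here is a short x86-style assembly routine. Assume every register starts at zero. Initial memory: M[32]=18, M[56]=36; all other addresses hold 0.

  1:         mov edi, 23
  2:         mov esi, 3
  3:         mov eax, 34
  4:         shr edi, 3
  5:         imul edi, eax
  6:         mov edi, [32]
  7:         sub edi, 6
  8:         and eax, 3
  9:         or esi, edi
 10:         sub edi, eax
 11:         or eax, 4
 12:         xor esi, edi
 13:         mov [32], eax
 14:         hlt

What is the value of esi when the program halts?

after mov edi, 23: edi=23
after mov esi, 3: esi=3
after mov eax, 34: eax=34
after shr edi, 3: edi=23>>3=2
after imul edi, eax: edi=2*34=68
after mov edi, [32]: edi=M[32]=18
after sub edi, 6: edi=18-6=12
after and eax, 3: eax=34&3=2
after or esi, edi: esi=3|12=15
after sub edi, eax: edi=12-2=10
after or eax, 4: eax=2|4=6
after xor esi, edi: esi=15^10=5
mov [32], eax → M[32]=6
halt.

5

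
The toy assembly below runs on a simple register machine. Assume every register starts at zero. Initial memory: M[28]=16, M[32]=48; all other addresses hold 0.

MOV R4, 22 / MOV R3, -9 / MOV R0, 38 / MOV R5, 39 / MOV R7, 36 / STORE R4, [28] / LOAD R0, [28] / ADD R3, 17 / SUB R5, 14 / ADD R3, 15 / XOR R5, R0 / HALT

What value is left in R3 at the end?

MOV R4, 22 → R4=22
MOV R3, -9 → R3=-9
MOV R0, 38 → R0=38
MOV R5, 39 → R5=39
MOV R7, 36 → R7=36
STORE R4, [28] → M[28]=22
LOAD R0, [28] → R0=M[28]=22
ADD R3, 17 → R3=(-9)+17=8
SUB R5, 14 → R5=39-14=25
ADD R3, 15 → R3=8+15=23
XOR R5, R0 → R5=25^22=15
halt.

23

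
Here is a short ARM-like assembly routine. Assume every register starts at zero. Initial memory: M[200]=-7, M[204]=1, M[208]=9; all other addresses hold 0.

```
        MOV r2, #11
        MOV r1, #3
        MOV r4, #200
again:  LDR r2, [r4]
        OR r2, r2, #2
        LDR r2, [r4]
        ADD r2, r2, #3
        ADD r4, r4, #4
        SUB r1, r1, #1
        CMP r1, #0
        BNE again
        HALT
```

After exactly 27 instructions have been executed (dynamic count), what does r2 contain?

r2=11
r1=3
r4=200
r2=M[200]=-7
r2=(-7)|2=-5
r2=M[200]=-7
r2=(-7)+3=-4
r4=200+4=204
r1=3-1=2
CMP r1, #0  (cmp 2,0)
BNE again: taken
r2=M[204]=1
r2=1|2=3
r2=M[204]=1
r2=1+3=4
r4=204+4=208
r1=2-1=1
CMP r1, #0  (cmp 1,0)
BNE again: taken
r2=M[208]=9
r2=9|2=11
r2=M[208]=9
r2=9+3=12
r4=208+4=212
r1=1-1=0
CMP r1, #0  (cmp 0,0)
BNE again: not taken
After step 27: r2 = 12.

12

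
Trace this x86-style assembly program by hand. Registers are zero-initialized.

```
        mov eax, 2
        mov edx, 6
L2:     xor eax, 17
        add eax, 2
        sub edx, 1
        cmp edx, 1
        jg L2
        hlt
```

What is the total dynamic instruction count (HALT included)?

after mov eax, 2: eax=2
after mov edx, 6: edx=6
after xor eax, 17: eax=2^17=19
after add eax, 2: eax=19+2=21
after sub edx, 1: edx=6-1=5
cmp edx, 1  (cmp 5,1)
jg L2: taken
after xor eax, 17: eax=21^17=4
after add eax, 2: eax=4+2=6
after sub edx, 1: edx=5-1=4
cmp edx, 1  (cmp 4,1)
jg L2: taken
after xor eax, 17: eax=6^17=23
after add eax, 2: eax=23+2=25
after sub edx, 1: edx=4-1=3
cmp edx, 1  (cmp 3,1)
jg L2: taken
after xor eax, 17: eax=25^17=8
after add eax, 2: eax=8+2=10
after sub edx, 1: edx=3-1=2
cmp edx, 1  (cmp 2,1)
jg L2: taken
after xor eax, 17: eax=10^17=27
after add eax, 2: eax=27+2=29
after sub edx, 1: edx=2-1=1
cmp edx, 1  (cmp 1,1)
jg L2: not taken
halt.
Total executed instructions: 28.

28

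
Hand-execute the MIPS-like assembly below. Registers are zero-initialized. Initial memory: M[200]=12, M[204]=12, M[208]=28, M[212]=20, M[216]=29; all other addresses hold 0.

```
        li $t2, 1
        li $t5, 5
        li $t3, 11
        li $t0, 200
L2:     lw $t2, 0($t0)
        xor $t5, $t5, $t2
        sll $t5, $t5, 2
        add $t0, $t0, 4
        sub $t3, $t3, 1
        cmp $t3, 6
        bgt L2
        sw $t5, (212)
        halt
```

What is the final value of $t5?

li $t2, 1 → $t2=1
li $t5, 5 → $t5=5
li $t3, 11 → $t3=11
li $t0, 200 → $t0=200
lw $t2, 0($t0) → $t2=M[200]=12
xor $t5, $t5, $t2 → $t5=5^12=9
sll $t5, $t5, 2 → $t5=9<<2=36
add $t0, $t0, 4 → $t0=200+4=204
sub $t3, $t3, 1 → $t3=11-1=10
cmp $t3, 6  (cmp 10,6)
bgt L2: taken
lw $t2, 0($t0) → $t2=M[204]=12
xor $t5, $t5, $t2 → $t5=36^12=40
sll $t5, $t5, 2 → $t5=40<<2=160
add $t0, $t0, 4 → $t0=204+4=208
sub $t3, $t3, 1 → $t3=10-1=9
cmp $t3, 6  (cmp 9,6)
bgt L2: taken
lw $t2, 0($t0) → $t2=M[208]=28
xor $t5, $t5, $t2 → $t5=160^28=188
sll $t5, $t5, 2 → $t5=188<<2=752
add $t0, $t0, 4 → $t0=208+4=212
sub $t3, $t3, 1 → $t3=9-1=8
cmp $t3, 6  (cmp 8,6)
bgt L2: taken
lw $t2, 0($t0) → $t2=M[212]=20
xor $t5, $t5, $t2 → $t5=752^20=740
sll $t5, $t5, 2 → $t5=740<<2=2960
add $t0, $t0, 4 → $t0=212+4=216
sub $t3, $t3, 1 → $t3=8-1=7
cmp $t3, 6  (cmp 7,6)
bgt L2: taken
lw $t2, 0($t0) → $t2=M[216]=29
xor $t5, $t5, $t2 → $t5=2960^29=2957
sll $t5, $t5, 2 → $t5=2957<<2=11828
add $t0, $t0, 4 → $t0=216+4=220
sub $t3, $t3, 1 → $t3=7-1=6
cmp $t3, 6  (cmp 6,6)
bgt L2: not taken
sw $t5, (212) → M[212]=11828
halt.

11828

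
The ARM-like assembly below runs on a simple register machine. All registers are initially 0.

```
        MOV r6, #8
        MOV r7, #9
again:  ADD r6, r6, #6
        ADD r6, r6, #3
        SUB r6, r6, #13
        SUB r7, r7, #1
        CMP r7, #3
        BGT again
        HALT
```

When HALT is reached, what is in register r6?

-16

after MOV r6, #8: r6=8
after MOV r7, #9: r7=9
after ADD r6, r6, #6: r6=8+6=14
after ADD r6, r6, #3: r6=14+3=17
after SUB r6, r6, #13: r6=17-13=4
after SUB r7, r7, #1: r7=9-1=8
CMP r7, #3  (cmp 8,3)
BGT again: taken
after ADD r6, r6, #6: r6=4+6=10
after ADD r6, r6, #3: r6=10+3=13
after SUB r6, r6, #13: r6=13-13=0
after SUB r7, r7, #1: r7=8-1=7
CMP r7, #3  (cmp 7,3)
BGT again: taken
after ADD r6, r6, #6: r6=0+6=6
after ADD r6, r6, #3: r6=6+3=9
after SUB r6, r6, #13: r6=9-13=-4
after SUB r7, r7, #1: r7=7-1=6
CMP r7, #3  (cmp 6,3)
BGT again: taken
after ADD r6, r6, #6: r6=(-4)+6=2
after ADD r6, r6, #3: r6=2+3=5
after SUB r6, r6, #13: r6=5-13=-8
after SUB r7, r7, #1: r7=6-1=5
CMP r7, #3  (cmp 5,3)
BGT again: taken
after ADD r6, r6, #6: r6=(-8)+6=-2
after ADD r6, r6, #3: r6=(-2)+3=1
after SUB r6, r6, #13: r6=1-13=-12
after SUB r7, r7, #1: r7=5-1=4
CMP r7, #3  (cmp 4,3)
BGT again: taken
after ADD r6, r6, #6: r6=(-12)+6=-6
after ADD r6, r6, #3: r6=(-6)+3=-3
after SUB r6, r6, #13: r6=(-3)-13=-16
after SUB r7, r7, #1: r7=4-1=3
CMP r7, #3  (cmp 3,3)
BGT again: not taken
halt.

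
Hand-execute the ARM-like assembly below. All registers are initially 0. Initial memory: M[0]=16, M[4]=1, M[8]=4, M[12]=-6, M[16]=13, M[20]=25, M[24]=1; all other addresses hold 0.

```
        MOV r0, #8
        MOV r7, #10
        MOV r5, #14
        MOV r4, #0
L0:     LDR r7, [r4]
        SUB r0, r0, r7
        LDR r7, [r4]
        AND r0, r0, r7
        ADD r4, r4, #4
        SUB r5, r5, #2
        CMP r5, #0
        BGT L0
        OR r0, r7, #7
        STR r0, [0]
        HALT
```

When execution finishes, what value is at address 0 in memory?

7

MOV r0, #8 → r0=8
MOV r7, #10 → r7=10
MOV r5, #14 → r5=14
MOV r4, #0 → r4=0
LDR r7, [r4] → r7=M[0]=16
SUB r0, r0, r7 → r0=8-16=-8
LDR r7, [r4] → r7=M[0]=16
AND r0, r0, r7 → r0=(-8)&16=16
ADD r4, r4, #4 → r4=0+4=4
SUB r5, r5, #2 → r5=14-2=12
CMP r5, #0  (cmp 12,0)
BGT L0: taken
LDR r7, [r4] → r7=M[4]=1
SUB r0, r0, r7 → r0=16-1=15
LDR r7, [r4] → r7=M[4]=1
AND r0, r0, r7 → r0=15&1=1
ADD r4, r4, #4 → r4=4+4=8
SUB r5, r5, #2 → r5=12-2=10
CMP r5, #0  (cmp 10,0)
BGT L0: taken
LDR r7, [r4] → r7=M[8]=4
SUB r0, r0, r7 → r0=1-4=-3
LDR r7, [r4] → r7=M[8]=4
AND r0, r0, r7 → r0=(-3)&4=4
ADD r4, r4, #4 → r4=8+4=12
SUB r5, r5, #2 → r5=10-2=8
CMP r5, #0  (cmp 8,0)
BGT L0: taken
LDR r7, [r4] → r7=M[12]=-6
SUB r0, r0, r7 → r0=4-(-6)=10
LDR r7, [r4] → r7=M[12]=-6
AND r0, r0, r7 → r0=10&(-6)=10
ADD r4, r4, #4 → r4=12+4=16
SUB r5, r5, #2 → r5=8-2=6
CMP r5, #0  (cmp 6,0)
BGT L0: taken
LDR r7, [r4] → r7=M[16]=13
SUB r0, r0, r7 → r0=10-13=-3
LDR r7, [r4] → r7=M[16]=13
AND r0, r0, r7 → r0=(-3)&13=13
ADD r4, r4, #4 → r4=16+4=20
SUB r5, r5, #2 → r5=6-2=4
CMP r5, #0  (cmp 4,0)
BGT L0: taken
LDR r7, [r4] → r7=M[20]=25
SUB r0, r0, r7 → r0=13-25=-12
LDR r7, [r4] → r7=M[20]=25
AND r0, r0, r7 → r0=(-12)&25=16
ADD r4, r4, #4 → r4=20+4=24
SUB r5, r5, #2 → r5=4-2=2
CMP r5, #0  (cmp 2,0)
BGT L0: taken
LDR r7, [r4] → r7=M[24]=1
SUB r0, r0, r7 → r0=16-1=15
LDR r7, [r4] → r7=M[24]=1
AND r0, r0, r7 → r0=15&1=1
ADD r4, r4, #4 → r4=24+4=28
SUB r5, r5, #2 → r5=2-2=0
CMP r5, #0  (cmp 0,0)
BGT L0: not taken
OR r0, r7, #7 → r0=1|7=7
STR r0, [0] → M[0]=7
halt.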